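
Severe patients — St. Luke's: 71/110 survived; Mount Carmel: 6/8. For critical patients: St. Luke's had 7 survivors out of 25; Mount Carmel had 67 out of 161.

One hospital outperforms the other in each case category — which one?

Mount Carmel

Severe: St. Luke's 71/110 = 64.5%, Mount Carmel 6/8 = 75.0% → Mount Carmel
Critical: St. Luke's 7/25 = 28.0%, Mount Carmel 67/161 = 41.6% → Mount Carmel
Mount Carmel has the higher rate in both groups.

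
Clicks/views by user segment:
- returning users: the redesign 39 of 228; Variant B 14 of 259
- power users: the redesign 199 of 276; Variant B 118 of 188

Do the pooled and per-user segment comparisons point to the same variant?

Returning users: the redesign 39/228 = 17.1%, Variant B 14/259 = 5.4% → the redesign
Power users: the redesign 199/276 = 72.1%, Variant B 118/188 = 62.8% → the redesign
Overall: the redesign 238/504 = 47.2%, Variant B 132/447 = 29.5% → the redesign
The redesign wins overall and in every user group — no reversal.

Yes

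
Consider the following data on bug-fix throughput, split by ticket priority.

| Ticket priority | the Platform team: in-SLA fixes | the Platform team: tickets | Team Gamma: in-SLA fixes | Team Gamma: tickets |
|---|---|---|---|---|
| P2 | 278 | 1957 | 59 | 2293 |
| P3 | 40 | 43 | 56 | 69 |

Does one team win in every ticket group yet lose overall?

No

P2: the Platform team 278/1957 = 14.2%, Team Gamma 59/2293 = 2.6% → the Platform team
P3: the Platform team 40/43 = 93.0%, Team Gamma 56/69 = 81.2% → the Platform team
Overall: the Platform team 318/2000 = 15.9%, Team Gamma 115/2362 = 4.9% → the Platform team
The Platform team wins overall and in every ticket group — no reversal.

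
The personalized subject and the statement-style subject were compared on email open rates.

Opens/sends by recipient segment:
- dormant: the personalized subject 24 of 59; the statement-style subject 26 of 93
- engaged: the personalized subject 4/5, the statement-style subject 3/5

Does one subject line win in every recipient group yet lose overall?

No

Dormant: the personalized subject 24/59 = 40.7%, the statement-style subject 26/93 = 28.0% → the personalized subject
Engaged: the personalized subject 4/5 = 80.0%, the statement-style subject 3/5 = 60.0% → the personalized subject
Overall: the personalized subject 28/64 = 43.8%, the statement-style subject 29/98 = 29.6% → the personalized subject
The personalized subject wins overall and in every recipient group — no reversal.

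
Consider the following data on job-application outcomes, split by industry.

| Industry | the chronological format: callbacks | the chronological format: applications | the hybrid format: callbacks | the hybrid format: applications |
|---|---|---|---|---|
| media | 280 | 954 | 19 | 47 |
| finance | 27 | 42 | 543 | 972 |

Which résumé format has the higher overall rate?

Media: the chronological format 280/954 = 29.4%, the hybrid format 19/47 = 40.4% → the hybrid format
Finance: the chronological format 27/42 = 64.3%, the hybrid format 543/972 = 55.9% → the chronological format
Overall: the chronological format 307/996 = 30.8%, the hybrid format 562/1019 = 55.2% → the hybrid format
(Neither sweeps every industry group, but the hybrid format has the higher pooled rate.)

the hybrid format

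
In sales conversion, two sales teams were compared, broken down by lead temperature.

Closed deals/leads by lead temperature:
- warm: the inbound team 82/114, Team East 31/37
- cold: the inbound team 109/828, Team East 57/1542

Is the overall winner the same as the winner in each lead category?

Warm: the inbound team 82/114 = 71.9%, Team East 31/37 = 83.8% → Team East
Cold: the inbound team 109/828 = 13.2%, Team East 57/1542 = 3.7% → the inbound team
Overall: the inbound team 191/942 = 20.3%, Team East 88/1579 = 5.6% → the inbound team
Neither sweeps: the inbound team wins 1 of 2 groups, Team East wins 1. The inbound team wins overall but not every group — no Simpson reversal.

No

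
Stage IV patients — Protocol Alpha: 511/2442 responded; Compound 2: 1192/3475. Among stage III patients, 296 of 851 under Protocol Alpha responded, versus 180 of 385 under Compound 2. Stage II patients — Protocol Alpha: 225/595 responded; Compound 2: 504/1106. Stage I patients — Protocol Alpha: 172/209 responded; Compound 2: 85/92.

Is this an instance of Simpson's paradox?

Stage IV: Protocol Alpha 511/2442 = 20.9%, Compound 2 1192/3475 = 34.3% → Compound 2
Stage III: Protocol Alpha 296/851 = 34.8%, Compound 2 180/385 = 46.8% → Compound 2
Stage II: Protocol Alpha 225/595 = 37.8%, Compound 2 504/1106 = 45.6% → Compound 2
Stage I: Protocol Alpha 172/209 = 82.3%, Compound 2 85/92 = 92.4% → Compound 2
Overall: Protocol Alpha 1204/4097 = 29.4%, Compound 2 1961/5058 = 38.8% → Compound 2
Compound 2 wins overall and in every disease group — no reversal.

No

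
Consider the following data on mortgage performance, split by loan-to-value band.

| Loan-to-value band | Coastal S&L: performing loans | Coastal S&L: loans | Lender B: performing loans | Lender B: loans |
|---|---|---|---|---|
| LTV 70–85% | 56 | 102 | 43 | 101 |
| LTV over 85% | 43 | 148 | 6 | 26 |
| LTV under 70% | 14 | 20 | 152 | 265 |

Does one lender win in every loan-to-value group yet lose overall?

Yes

LTV 70–85%: Coastal S&L 56/102 = 54.9%, Lender B 43/101 = 42.6% → Coastal S&L
LTV over 85%: Coastal S&L 43/148 = 29.1%, Lender B 6/26 = 23.1% → Coastal S&L
LTV under 70%: Coastal S&L 14/20 = 70.0%, Lender B 152/265 = 57.4% → Coastal S&L
Overall: Coastal S&L 113/270 = 41.9%, Lender B 201/392 = 51.3% → Lender B
Coastal S&L wins each loan-to-value group but Lender B wins overall — the comparison reverses. Coastal S&L's loans skew toward LTV over 85%, which has a lower base rate.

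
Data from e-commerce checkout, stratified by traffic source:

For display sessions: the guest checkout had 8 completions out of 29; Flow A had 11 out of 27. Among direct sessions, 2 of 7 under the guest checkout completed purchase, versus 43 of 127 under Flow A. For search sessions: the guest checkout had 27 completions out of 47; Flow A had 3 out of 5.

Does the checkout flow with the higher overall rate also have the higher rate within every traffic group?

No

Display: the guest checkout 8/29 = 27.6%, Flow A 11/27 = 40.7% → Flow A
Direct: the guest checkout 2/7 = 28.6%, Flow A 43/127 = 33.9% → Flow A
Search: the guest checkout 27/47 = 57.4%, Flow A 3/5 = 60.0% → Flow A
Overall: the guest checkout 37/83 = 44.6%, Flow A 57/159 = 35.8% → the guest checkout
Flow A wins each traffic group but the guest checkout wins overall — the comparison reverses. Flow A's sessions skew toward direct, which has a lower base rate.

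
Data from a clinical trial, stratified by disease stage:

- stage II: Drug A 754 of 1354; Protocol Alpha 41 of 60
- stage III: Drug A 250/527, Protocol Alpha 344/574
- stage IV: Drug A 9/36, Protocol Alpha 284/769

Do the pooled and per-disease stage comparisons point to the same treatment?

No

Stage II: Drug A 754/1354 = 55.7%, Protocol Alpha 41/60 = 68.3% → Protocol Alpha
Stage III: Drug A 250/527 = 47.4%, Protocol Alpha 344/574 = 59.9% → Protocol Alpha
Stage IV: Drug A 9/36 = 25.0%, Protocol Alpha 284/769 = 36.9% → Protocol Alpha
Overall: Drug A 1013/1917 = 52.8%, Protocol Alpha 669/1403 = 47.7% → Drug A
Protocol Alpha wins each disease group but Drug A wins overall — the comparison reverses. Protocol Alpha's patients skew toward stage IV, which has a lower base rate.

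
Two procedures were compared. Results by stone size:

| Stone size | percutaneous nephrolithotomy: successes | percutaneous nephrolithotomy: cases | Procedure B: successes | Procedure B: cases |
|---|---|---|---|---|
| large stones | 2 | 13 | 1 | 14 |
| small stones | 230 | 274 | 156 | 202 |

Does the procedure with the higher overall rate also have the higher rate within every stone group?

Yes

Large stones: percutaneous nephrolithotomy 2/13 = 15.4%, Procedure B 1/14 = 7.1% → percutaneous nephrolithotomy
Small stones: percutaneous nephrolithotomy 230/274 = 83.9%, Procedure B 156/202 = 77.2% → percutaneous nephrolithotomy
Overall: percutaneous nephrolithotomy 232/287 = 80.8%, Procedure B 157/216 = 72.7% → percutaneous nephrolithotomy
Percutaneous nephrolithotomy wins overall and in every stone group — no reversal.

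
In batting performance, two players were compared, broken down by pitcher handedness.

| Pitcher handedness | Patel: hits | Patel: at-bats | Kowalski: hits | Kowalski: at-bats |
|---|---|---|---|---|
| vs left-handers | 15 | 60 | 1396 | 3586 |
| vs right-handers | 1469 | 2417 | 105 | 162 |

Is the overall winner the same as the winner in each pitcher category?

Vs left-handers: Patel 15/60 = 25.0%, Kowalski 1396/3586 = 38.9% → Kowalski
Vs right-handers: Patel 1469/2417 = 60.8%, Kowalski 105/162 = 64.8% → Kowalski
Overall: Patel 1484/2477 = 59.9%, Kowalski 1501/3748 = 40.0% → Patel
Kowalski wins each pitcher group but Patel wins overall — the comparison reverses. Kowalski's at-bats skew toward vs left-handers, which has a lower base rate.

No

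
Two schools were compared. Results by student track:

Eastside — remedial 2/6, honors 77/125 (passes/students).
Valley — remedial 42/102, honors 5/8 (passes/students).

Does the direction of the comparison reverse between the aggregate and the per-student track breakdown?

Remedial: Eastside 2/6 = 33.3%, Valley 42/102 = 41.2% → Valley
Honors: Eastside 77/125 = 61.6%, Valley 5/8 = 62.5% → Valley
Overall: Eastside 79/131 = 60.3%, Valley 47/110 = 42.7% → Eastside
Valley wins each student group but Eastside wins overall — the comparison reverses. Valley's students skew toward remedial, which has a lower base rate.

Yes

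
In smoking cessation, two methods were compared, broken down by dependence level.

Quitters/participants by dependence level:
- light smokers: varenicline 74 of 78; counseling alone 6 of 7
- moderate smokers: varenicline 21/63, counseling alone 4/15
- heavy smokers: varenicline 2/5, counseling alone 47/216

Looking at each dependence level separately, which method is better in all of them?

Light smokers: varenicline 74/78 = 94.9%, counseling alone 6/7 = 85.7% → varenicline
Moderate smokers: varenicline 21/63 = 33.3%, counseling alone 4/15 = 26.7% → varenicline
Heavy smokers: varenicline 2/5 = 40.0%, counseling alone 47/216 = 21.8% → varenicline
Varenicline has the higher rate in all 3 groups.

varenicline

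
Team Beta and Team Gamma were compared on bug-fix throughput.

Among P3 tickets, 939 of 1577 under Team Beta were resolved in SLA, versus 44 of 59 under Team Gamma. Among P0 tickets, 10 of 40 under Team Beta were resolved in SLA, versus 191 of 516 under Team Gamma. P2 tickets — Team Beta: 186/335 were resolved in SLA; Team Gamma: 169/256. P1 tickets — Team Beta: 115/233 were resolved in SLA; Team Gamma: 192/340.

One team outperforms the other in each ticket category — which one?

Team Gamma

P3: Team Beta 939/1577 = 59.5%, Team Gamma 44/59 = 74.6% → Team Gamma
P0: Team Beta 10/40 = 25.0%, Team Gamma 191/516 = 37.0% → Team Gamma
P2: Team Beta 186/335 = 55.5%, Team Gamma 169/256 = 66.0% → Team Gamma
P1: Team Beta 115/233 = 49.4%, Team Gamma 192/340 = 56.5% → Team Gamma
Team Gamma has the higher rate in all 4 groups.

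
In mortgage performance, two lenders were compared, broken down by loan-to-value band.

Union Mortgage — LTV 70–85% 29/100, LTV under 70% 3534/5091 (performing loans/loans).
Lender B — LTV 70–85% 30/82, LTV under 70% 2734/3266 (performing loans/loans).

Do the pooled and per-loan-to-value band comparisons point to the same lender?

LTV 70–85%: Union Mortgage 29/100 = 29.0%, Lender B 30/82 = 36.6% → Lender B
LTV under 70%: Union Mortgage 3534/5091 = 69.4%, Lender B 2734/3266 = 83.7% → Lender B
Overall: Union Mortgage 3563/5191 = 68.6%, Lender B 2764/3348 = 82.6% → Lender B
Lender B wins overall and in every loan-to-value group — no reversal.

Yes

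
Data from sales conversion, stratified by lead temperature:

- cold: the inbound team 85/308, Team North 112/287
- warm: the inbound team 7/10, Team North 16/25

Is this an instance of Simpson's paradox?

No

Cold: the inbound team 85/308 = 27.6%, Team North 112/287 = 39.0% → Team North
Warm: the inbound team 7/10 = 70.0%, Team North 16/25 = 64.0% → the inbound team
Overall: the inbound team 92/318 = 28.9%, Team North 128/312 = 41.0% → Team North
Neither sweeps: the inbound team wins 1 of 2 groups, Team North wins 1. Team North wins overall but not every group — no Simpson reversal.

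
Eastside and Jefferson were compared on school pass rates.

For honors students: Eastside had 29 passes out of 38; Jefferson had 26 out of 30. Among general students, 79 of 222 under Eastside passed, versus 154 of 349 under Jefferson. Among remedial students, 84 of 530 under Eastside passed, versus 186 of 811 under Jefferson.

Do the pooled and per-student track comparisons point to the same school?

Honors: Eastside 29/38 = 76.3%, Jefferson 26/30 = 86.7% → Jefferson
General: Eastside 79/222 = 35.6%, Jefferson 154/349 = 44.1% → Jefferson
Remedial: Eastside 84/530 = 15.8%, Jefferson 186/811 = 22.9% → Jefferson
Overall: Eastside 192/790 = 24.3%, Jefferson 366/1190 = 30.8% → Jefferson
Jefferson wins overall and in every student group — no reversal.

Yes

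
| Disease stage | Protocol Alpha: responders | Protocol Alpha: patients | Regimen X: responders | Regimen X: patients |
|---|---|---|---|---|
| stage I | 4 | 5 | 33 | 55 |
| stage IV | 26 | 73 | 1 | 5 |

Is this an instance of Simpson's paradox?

Stage I: Protocol Alpha 4/5 = 80.0%, Regimen X 33/55 = 60.0% → Protocol Alpha
Stage IV: Protocol Alpha 26/73 = 35.6%, Regimen X 1/5 = 20.0% → Protocol Alpha
Overall: Protocol Alpha 30/78 = 38.5%, Regimen X 34/60 = 56.7% → Regimen X
Protocol Alpha wins each disease group but Regimen X wins overall — the comparison reverses. Protocol Alpha's patients skew toward stage IV, which has a lower base rate.

Yes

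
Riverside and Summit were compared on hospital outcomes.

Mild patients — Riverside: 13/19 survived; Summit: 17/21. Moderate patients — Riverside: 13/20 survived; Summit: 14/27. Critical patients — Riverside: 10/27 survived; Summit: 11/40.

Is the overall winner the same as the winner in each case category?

No

Mild: Riverside 13/19 = 68.4%, Summit 17/21 = 81.0% → Summit
Moderate: Riverside 13/20 = 65.0%, Summit 14/27 = 51.9% → Riverside
Critical: Riverside 10/27 = 37.0%, Summit 11/40 = 27.5% → Riverside
Overall: Riverside 36/66 = 54.5%, Summit 42/88 = 47.7% → Riverside
Neither sweeps: Riverside wins 2 of 3 groups, Summit wins 1. Riverside wins overall but not every group — no Simpson reversal.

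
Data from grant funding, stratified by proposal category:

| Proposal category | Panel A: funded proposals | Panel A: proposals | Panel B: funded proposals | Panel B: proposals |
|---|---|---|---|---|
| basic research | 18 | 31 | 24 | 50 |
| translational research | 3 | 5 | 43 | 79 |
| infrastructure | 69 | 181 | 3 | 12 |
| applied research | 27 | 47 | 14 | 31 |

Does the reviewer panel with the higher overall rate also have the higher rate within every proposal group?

No

Basic research: Panel A 18/31 = 58.1%, Panel B 24/50 = 48.0% → Panel A
Translational research: Panel A 3/5 = 60.0%, Panel B 43/79 = 54.4% → Panel A
Infrastructure: Panel A 69/181 = 38.1%, Panel B 3/12 = 25.0% → Panel A
Applied research: Panel A 27/47 = 57.4%, Panel B 14/31 = 45.2% → Panel A
Overall: Panel A 117/264 = 44.3%, Panel B 84/172 = 48.8% → Panel B
Panel A wins each proposal group but Panel B wins overall — the comparison reverses. Panel A's proposals skew toward infrastructure, which has a lower base rate.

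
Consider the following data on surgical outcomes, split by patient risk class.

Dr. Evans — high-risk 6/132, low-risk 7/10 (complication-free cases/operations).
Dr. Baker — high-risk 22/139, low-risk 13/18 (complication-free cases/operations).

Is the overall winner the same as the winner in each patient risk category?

Yes

High-risk: Dr. Evans 6/132 = 4.5%, Dr. Baker 22/139 = 15.8% → Dr. Baker
Low-risk: Dr. Evans 7/10 = 70.0%, Dr. Baker 13/18 = 72.2% → Dr. Baker
Overall: Dr. Evans 13/142 = 9.2%, Dr. Baker 35/157 = 22.3% → Dr. Baker
Dr. Baker wins overall and in every patient risk group — no reversal.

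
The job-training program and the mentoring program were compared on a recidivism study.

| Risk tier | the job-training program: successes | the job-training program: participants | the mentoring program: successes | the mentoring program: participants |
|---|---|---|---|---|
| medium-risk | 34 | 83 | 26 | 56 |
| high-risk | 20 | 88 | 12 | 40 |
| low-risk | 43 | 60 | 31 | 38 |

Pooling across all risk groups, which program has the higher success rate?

the mentoring program

Medium-risk: the job-training program 34/83 = 41.0%, the mentoring program 26/56 = 46.4% → the mentoring program
High-risk: the job-training program 20/88 = 22.7%, the mentoring program 12/40 = 30.0% → the mentoring program
Low-risk: the job-training program 43/60 = 71.7%, the mentoring program 31/38 = 81.6% → the mentoring program
Overall: the job-training program 97/231 = 42.0%, the mentoring program 69/134 = 51.5% → the mentoring program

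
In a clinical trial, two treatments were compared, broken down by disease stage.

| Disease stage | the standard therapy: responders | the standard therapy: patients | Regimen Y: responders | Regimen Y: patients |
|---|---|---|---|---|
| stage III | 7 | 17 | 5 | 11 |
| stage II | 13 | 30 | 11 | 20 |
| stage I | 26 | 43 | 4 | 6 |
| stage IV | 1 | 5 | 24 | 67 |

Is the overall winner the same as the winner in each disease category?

Stage III: the standard therapy 7/17 = 41.2%, Regimen Y 5/11 = 45.5% → Regimen Y
Stage II: the standard therapy 13/30 = 43.3%, Regimen Y 11/20 = 55.0% → Regimen Y
Stage I: the standard therapy 26/43 = 60.5%, Regimen Y 4/6 = 66.7% → Regimen Y
Stage IV: the standard therapy 1/5 = 20.0%, Regimen Y 24/67 = 35.8% → Regimen Y
Overall: the standard therapy 47/95 = 49.5%, Regimen Y 44/104 = 42.3% → the standard therapy
Regimen Y wins each disease group but the standard therapy wins overall — the comparison reverses. Regimen Y's patients skew toward stage IV, which has a lower base rate.

No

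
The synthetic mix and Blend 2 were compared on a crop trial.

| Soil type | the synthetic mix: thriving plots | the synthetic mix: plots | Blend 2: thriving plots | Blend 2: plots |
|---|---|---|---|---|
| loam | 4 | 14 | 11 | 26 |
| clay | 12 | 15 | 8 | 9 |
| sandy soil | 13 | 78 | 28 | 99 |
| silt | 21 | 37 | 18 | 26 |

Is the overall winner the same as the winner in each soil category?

Yes

Loam: the synthetic mix 4/14 = 28.6%, Blend 2 11/26 = 42.3% → Blend 2
Clay: the synthetic mix 12/15 = 80.0%, Blend 2 8/9 = 88.9% → Blend 2
Sandy soil: the synthetic mix 13/78 = 16.7%, Blend 2 28/99 = 28.3% → Blend 2
Silt: the synthetic mix 21/37 = 56.8%, Blend 2 18/26 = 69.2% → Blend 2
Overall: the synthetic mix 50/144 = 34.7%, Blend 2 65/160 = 40.6% → Blend 2
Blend 2 wins overall and in every soil group — no reversal.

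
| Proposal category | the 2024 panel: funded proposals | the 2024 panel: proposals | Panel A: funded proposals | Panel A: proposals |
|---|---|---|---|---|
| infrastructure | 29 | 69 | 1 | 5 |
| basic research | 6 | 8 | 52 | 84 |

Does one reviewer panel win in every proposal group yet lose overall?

Infrastructure: the 2024 panel 29/69 = 42.0%, Panel A 1/5 = 20.0% → the 2024 panel
Basic research: the 2024 panel 6/8 = 75.0%, Panel A 52/84 = 61.9% → the 2024 panel
Overall: the 2024 panel 35/77 = 45.5%, Panel A 53/89 = 59.6% → Panel A
The 2024 panel wins each proposal group but Panel A wins overall — the comparison reverses. The 2024 panel's proposals skew toward infrastructure, which has a lower base rate.

Yes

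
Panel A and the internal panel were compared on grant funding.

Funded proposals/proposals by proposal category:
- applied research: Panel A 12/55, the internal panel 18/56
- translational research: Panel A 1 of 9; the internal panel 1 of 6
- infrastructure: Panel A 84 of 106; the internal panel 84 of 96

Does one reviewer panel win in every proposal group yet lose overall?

Applied research: Panel A 12/55 = 21.8%, the internal panel 18/56 = 32.1% → the internal panel
Translational research: Panel A 1/9 = 11.1%, the internal panel 1/6 = 16.7% → the internal panel
Infrastructure: Panel A 84/106 = 79.2%, the internal panel 84/96 = 87.5% → the internal panel
Overall: Panel A 97/170 = 57.1%, the internal panel 103/158 = 65.2% → the internal panel
The internal panel wins overall and in every proposal group — no reversal.

No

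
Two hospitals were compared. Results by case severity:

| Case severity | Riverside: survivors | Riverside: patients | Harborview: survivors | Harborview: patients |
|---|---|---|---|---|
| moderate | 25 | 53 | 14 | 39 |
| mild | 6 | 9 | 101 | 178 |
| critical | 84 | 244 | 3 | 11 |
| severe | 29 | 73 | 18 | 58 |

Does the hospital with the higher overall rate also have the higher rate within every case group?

No

Moderate: Riverside 25/53 = 47.2%, Harborview 14/39 = 35.9% → Riverside
Mild: Riverside 6/9 = 66.7%, Harborview 101/178 = 56.7% → Riverside
Critical: Riverside 84/244 = 34.4%, Harborview 3/11 = 27.3% → Riverside
Severe: Riverside 29/73 = 39.7%, Harborview 18/58 = 31.0% → Riverside
Overall: Riverside 144/379 = 38.0%, Harborview 136/286 = 47.6% → Harborview
Riverside wins each case group but Harborview wins overall — the comparison reverses. Riverside's patients skew toward critical, which has a lower base rate.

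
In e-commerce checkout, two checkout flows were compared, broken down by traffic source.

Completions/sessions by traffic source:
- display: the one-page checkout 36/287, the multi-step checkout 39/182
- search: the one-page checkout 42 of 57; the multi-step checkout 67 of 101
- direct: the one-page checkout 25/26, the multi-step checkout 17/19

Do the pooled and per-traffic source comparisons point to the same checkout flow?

No

Display: the one-page checkout 36/287 = 12.5%, the multi-step checkout 39/182 = 21.4% → the multi-step checkout
Search: the one-page checkout 42/57 = 73.7%, the multi-step checkout 67/101 = 66.3% → the one-page checkout
Direct: the one-page checkout 25/26 = 96.2%, the multi-step checkout 17/19 = 89.5% → the one-page checkout
Overall: the one-page checkout 103/370 = 27.8%, the multi-step checkout 123/302 = 40.7% → the multi-step checkout
Neither sweeps: the one-page checkout wins 2 of 3 groups, the multi-step checkout wins 1. The multi-step checkout wins overall but not every group — no Simpson reversal.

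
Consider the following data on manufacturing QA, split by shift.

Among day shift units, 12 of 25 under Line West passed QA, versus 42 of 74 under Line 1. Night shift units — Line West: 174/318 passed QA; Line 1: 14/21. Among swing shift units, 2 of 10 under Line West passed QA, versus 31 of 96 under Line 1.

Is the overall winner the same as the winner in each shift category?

Day shift: Line West 12/25 = 48.0%, Line 1 42/74 = 56.8% → Line 1
Night shift: Line West 174/318 = 54.7%, Line 1 14/21 = 66.7% → Line 1
Swing shift: Line West 2/10 = 20.0%, Line 1 31/96 = 32.3% → Line 1
Overall: Line West 188/353 = 53.3%, Line 1 87/191 = 45.5% → Line West
Line 1 wins each shift group but Line West wins overall — the comparison reverses. Line 1's units skew toward swing shift, which has a lower base rate.

No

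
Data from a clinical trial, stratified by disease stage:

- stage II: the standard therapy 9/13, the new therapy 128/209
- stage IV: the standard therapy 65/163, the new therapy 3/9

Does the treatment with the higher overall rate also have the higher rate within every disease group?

Stage II: the standard therapy 9/13 = 69.2%, the new therapy 128/209 = 61.2% → the standard therapy
Stage IV: the standard therapy 65/163 = 39.9%, the new therapy 3/9 = 33.3% → the standard therapy
Overall: the standard therapy 74/176 = 42.0%, the new therapy 131/218 = 60.1% → the new therapy
The standard therapy wins each disease group but the new therapy wins overall — the comparison reverses. The standard therapy's patients skew toward stage IV, which has a lower base rate.

No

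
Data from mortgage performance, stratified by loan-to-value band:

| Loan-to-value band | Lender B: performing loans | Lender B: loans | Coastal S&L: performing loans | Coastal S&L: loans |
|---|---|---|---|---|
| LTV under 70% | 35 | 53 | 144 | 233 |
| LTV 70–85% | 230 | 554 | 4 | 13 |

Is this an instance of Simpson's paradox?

Yes

LTV under 70%: Lender B 35/53 = 66.0%, Coastal S&L 144/233 = 61.8% → Lender B
LTV 70–85%: Lender B 230/554 = 41.5%, Coastal S&L 4/13 = 30.8% → Lender B
Overall: Lender B 265/607 = 43.7%, Coastal S&L 148/246 = 60.2% → Coastal S&L
Lender B wins each loan-to-value group but Coastal S&L wins overall — the comparison reverses. Lender B's loans skew toward LTV 70–85%, which has a lower base rate.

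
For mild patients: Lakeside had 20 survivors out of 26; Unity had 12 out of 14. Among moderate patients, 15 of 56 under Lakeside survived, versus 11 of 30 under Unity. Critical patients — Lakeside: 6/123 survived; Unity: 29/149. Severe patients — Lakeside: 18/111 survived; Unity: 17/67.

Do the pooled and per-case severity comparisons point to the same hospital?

Mild: Lakeside 20/26 = 76.9%, Unity 12/14 = 85.7% → Unity
Moderate: Lakeside 15/56 = 26.8%, Unity 11/30 = 36.7% → Unity
Critical: Lakeside 6/123 = 4.9%, Unity 29/149 = 19.5% → Unity
Severe: Lakeside 18/111 = 16.2%, Unity 17/67 = 25.4% → Unity
Overall: Lakeside 59/316 = 18.7%, Unity 69/260 = 26.5% → Unity
Unity wins overall and in every case group — no reversal.

Yes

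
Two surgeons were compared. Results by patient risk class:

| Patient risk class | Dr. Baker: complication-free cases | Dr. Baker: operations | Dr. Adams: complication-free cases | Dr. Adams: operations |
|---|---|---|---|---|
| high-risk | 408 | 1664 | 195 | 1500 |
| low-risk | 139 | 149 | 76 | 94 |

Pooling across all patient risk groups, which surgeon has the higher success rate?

Dr. Baker

High-risk: Dr. Baker 408/1664 = 24.5%, Dr. Adams 195/1500 = 13.0% → Dr. Baker
Low-risk: Dr. Baker 139/149 = 93.3%, Dr. Adams 76/94 = 80.9% → Dr. Baker
Overall: Dr. Baker 547/1813 = 30.2%, Dr. Adams 271/1594 = 17.0% → Dr. Baker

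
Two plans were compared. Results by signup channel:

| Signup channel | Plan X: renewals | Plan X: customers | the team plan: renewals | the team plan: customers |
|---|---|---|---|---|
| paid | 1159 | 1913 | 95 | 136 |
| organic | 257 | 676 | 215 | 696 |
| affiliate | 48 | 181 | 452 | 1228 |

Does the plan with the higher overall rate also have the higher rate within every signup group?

Paid: Plan X 1159/1913 = 60.6%, the team plan 95/136 = 69.9% → the team plan
Organic: Plan X 257/676 = 38.0%, the team plan 215/696 = 30.9% → Plan X
Affiliate: Plan X 48/181 = 26.5%, the team plan 452/1228 = 36.8% → the team plan
Overall: Plan X 1464/2770 = 52.9%, the team plan 762/2060 = 37.0% → Plan X
Neither sweeps: Plan X wins 1 of 3 groups, the team plan wins 2. Plan X wins overall but not every group — no Simpson reversal.

No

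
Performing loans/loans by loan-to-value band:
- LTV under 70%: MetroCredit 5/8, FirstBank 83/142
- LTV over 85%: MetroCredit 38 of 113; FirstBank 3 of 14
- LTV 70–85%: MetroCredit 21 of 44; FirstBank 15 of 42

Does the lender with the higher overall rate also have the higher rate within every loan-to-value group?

LTV under 70%: MetroCredit 5/8 = 62.5%, FirstBank 83/142 = 58.5% → MetroCredit
LTV over 85%: MetroCredit 38/113 = 33.6%, FirstBank 3/14 = 21.4% → MetroCredit
LTV 70–85%: MetroCredit 21/44 = 47.7%, FirstBank 15/42 = 35.7% → MetroCredit
Overall: MetroCredit 64/165 = 38.8%, FirstBank 101/198 = 51.0% → FirstBank
MetroCredit wins each loan-to-value group but FirstBank wins overall — the comparison reverses. MetroCredit's loans skew toward LTV over 85%, which has a lower base rate.

No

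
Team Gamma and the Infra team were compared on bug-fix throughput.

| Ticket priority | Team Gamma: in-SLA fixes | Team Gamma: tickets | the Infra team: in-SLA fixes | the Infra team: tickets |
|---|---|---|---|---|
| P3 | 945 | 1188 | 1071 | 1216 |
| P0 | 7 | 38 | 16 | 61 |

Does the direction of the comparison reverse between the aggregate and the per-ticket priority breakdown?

No

P3: Team Gamma 945/1188 = 79.5%, the Infra team 1071/1216 = 88.1% → the Infra team
P0: Team Gamma 7/38 = 18.4%, the Infra team 16/61 = 26.2% → the Infra team
Overall: Team Gamma 952/1226 = 77.7%, the Infra team 1087/1277 = 85.1% → the Infra team
The Infra team wins overall and in every ticket group — no reversal.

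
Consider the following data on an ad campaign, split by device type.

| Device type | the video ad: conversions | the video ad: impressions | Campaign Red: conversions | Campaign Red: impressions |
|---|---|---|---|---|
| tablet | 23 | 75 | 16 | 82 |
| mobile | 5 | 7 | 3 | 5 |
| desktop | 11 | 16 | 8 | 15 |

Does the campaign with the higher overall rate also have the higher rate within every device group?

Tablet: the video ad 23/75 = 30.7%, Campaign Red 16/82 = 19.5% → the video ad
Mobile: the video ad 5/7 = 71.4%, Campaign Red 3/5 = 60.0% → the video ad
Desktop: the video ad 11/16 = 68.8%, Campaign Red 8/15 = 53.3% → the video ad
Overall: the video ad 39/98 = 39.8%, Campaign Red 27/102 = 26.5% → the video ad
The video ad wins overall and in every device group — no reversal.

Yes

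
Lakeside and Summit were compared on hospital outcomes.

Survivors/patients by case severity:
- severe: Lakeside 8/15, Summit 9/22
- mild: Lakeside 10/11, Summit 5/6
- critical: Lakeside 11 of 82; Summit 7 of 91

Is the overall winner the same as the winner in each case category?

Yes

Severe: Lakeside 8/15 = 53.3%, Summit 9/22 = 40.9% → Lakeside
Mild: Lakeside 10/11 = 90.9%, Summit 5/6 = 83.3% → Lakeside
Critical: Lakeside 11/82 = 13.4%, Summit 7/91 = 7.7% → Lakeside
Overall: Lakeside 29/108 = 26.9%, Summit 21/119 = 17.6% → Lakeside
Lakeside wins overall and in every case group — no reversal.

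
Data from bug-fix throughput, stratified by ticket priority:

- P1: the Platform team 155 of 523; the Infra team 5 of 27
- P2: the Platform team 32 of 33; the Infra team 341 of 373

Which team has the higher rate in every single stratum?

P1: the Platform team 155/523 = 29.6%, the Infra team 5/27 = 18.5% → the Platform team
P2: the Platform team 32/33 = 97.0%, the Infra team 341/373 = 91.4% → the Platform team
The Platform team has the higher rate in both groups.

the Platform team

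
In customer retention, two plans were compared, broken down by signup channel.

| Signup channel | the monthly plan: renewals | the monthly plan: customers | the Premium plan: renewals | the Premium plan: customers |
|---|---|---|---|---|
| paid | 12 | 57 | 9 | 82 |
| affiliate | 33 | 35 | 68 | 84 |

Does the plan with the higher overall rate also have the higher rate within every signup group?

Yes

Paid: the monthly plan 12/57 = 21.1%, the Premium plan 9/82 = 11.0% → the monthly plan
Affiliate: the monthly plan 33/35 = 94.3%, the Premium plan 68/84 = 81.0% → the monthly plan
Overall: the monthly plan 45/92 = 48.9%, the Premium plan 77/166 = 46.4% → the monthly plan
The monthly plan wins overall and in every signup group — no reversal.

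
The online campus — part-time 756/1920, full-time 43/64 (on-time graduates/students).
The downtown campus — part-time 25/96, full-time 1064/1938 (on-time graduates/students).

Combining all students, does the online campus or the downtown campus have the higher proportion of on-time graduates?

Part-time: the online campus 756/1920 = 39.4%, the downtown campus 25/96 = 26.0% → the online campus
Full-time: the online campus 43/64 = 67.2%, the downtown campus 1064/1938 = 54.9% → the online campus
Overall: the online campus 799/1984 = 40.3%, the downtown campus 1089/2034 = 53.5% → the downtown campus
(The online campus wins every enrollment group but the downtown campus wins overall — the online campus's students skew toward the low-rate part-time group.)

the downtown campus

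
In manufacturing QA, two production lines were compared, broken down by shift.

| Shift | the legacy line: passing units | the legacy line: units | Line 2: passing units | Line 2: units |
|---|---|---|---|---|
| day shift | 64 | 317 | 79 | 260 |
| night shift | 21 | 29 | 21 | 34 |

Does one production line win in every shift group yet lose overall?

Day shift: the legacy line 64/317 = 20.2%, Line 2 79/260 = 30.4% → Line 2
Night shift: the legacy line 21/29 = 72.4%, Line 2 21/34 = 61.8% → the legacy line
Overall: the legacy line 85/346 = 24.6%, Line 2 100/294 = 34.0% → Line 2
Neither sweeps: the legacy line wins 1 of 2 groups, Line 2 wins 1. Line 2 wins overall but not every group — no Simpson reversal.

No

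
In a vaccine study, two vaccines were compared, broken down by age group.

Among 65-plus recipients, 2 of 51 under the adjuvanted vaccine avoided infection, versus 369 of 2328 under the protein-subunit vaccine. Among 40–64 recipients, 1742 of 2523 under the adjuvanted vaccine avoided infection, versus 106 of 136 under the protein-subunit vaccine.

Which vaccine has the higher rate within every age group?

the protein-subunit vaccine

65-plus: the adjuvanted vaccine 2/51 = 3.9%, the protein-subunit vaccine 369/2328 = 15.9% → the protein-subunit vaccine
40–64: the adjuvanted vaccine 1742/2523 = 69.0%, the protein-subunit vaccine 106/136 = 77.9% → the protein-subunit vaccine
The protein-subunit vaccine has the higher rate in both groups.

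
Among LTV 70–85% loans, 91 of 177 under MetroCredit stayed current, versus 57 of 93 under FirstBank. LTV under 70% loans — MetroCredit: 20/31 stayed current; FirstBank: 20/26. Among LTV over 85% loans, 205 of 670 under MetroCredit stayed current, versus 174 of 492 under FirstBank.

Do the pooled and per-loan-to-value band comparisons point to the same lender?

LTV 70–85%: MetroCredit 91/177 = 51.4%, FirstBank 57/93 = 61.3% → FirstBank
LTV under 70%: MetroCredit 20/31 = 64.5%, FirstBank 20/26 = 76.9% → FirstBank
LTV over 85%: MetroCredit 205/670 = 30.6%, FirstBank 174/492 = 35.4% → FirstBank
Overall: MetroCredit 316/878 = 36.0%, FirstBank 251/611 = 41.1% → FirstBank
FirstBank wins overall and in every loan-to-value group — no reversal.

Yes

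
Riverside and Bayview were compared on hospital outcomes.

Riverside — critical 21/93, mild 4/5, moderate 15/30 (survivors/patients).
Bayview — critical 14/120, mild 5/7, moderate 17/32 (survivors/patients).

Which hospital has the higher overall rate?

Riverside

Critical: Riverside 21/93 = 22.6%, Bayview 14/120 = 11.7% → Riverside
Mild: Riverside 4/5 = 80.0%, Bayview 5/7 = 71.4% → Riverside
Moderate: Riverside 15/30 = 50.0%, Bayview 17/32 = 53.1% → Bayview
Overall: Riverside 40/128 = 31.2%, Bayview 36/159 = 22.6% → Riverside
(Neither sweeps every case group, but Riverside has the higher pooled rate.)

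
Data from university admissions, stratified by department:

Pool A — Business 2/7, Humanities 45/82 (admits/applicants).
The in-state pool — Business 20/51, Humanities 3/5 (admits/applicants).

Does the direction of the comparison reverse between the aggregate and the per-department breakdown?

Yes

Business: Pool A 2/7 = 28.6%, the in-state pool 20/51 = 39.2% → the in-state pool
Humanities: Pool A 45/82 = 54.9%, the in-state pool 3/5 = 60.0% → the in-state pool
Overall: Pool A 47/89 = 52.8%, the in-state pool 23/56 = 41.1% → Pool A
The in-state pool wins each department group but Pool A wins overall — the comparison reverses. The in-state pool's applicants skew toward Business, which has a lower base rate.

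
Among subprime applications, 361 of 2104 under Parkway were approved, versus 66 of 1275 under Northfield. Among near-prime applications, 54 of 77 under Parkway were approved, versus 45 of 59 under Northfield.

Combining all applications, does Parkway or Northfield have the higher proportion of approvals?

Subprime: Parkway 361/2104 = 17.2%, Northfield 66/1275 = 5.2% → Parkway
Near-prime: Parkway 54/77 = 70.1%, Northfield 45/59 = 76.3% → Northfield
Overall: Parkway 415/2181 = 19.0%, Northfield 111/1334 = 8.3% → Parkway
(Neither sweeps every credit group, but Parkway has the higher pooled rate.)

Parkway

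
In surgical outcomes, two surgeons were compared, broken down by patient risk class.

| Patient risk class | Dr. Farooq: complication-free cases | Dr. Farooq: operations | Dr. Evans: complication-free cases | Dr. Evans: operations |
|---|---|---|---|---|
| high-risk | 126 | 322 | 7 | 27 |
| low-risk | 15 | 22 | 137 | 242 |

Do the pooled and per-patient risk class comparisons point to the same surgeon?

No

High-risk: Dr. Farooq 126/322 = 39.1%, Dr. Evans 7/27 = 25.9% → Dr. Farooq
Low-risk: Dr. Farooq 15/22 = 68.2%, Dr. Evans 137/242 = 56.6% → Dr. Farooq
Overall: Dr. Farooq 141/344 = 41.0%, Dr. Evans 144/269 = 53.5% → Dr. Evans
Dr. Farooq wins each patient risk group but Dr. Evans wins overall — the comparison reverses. Dr. Farooq's operations skew toward high-risk, which has a lower base rate.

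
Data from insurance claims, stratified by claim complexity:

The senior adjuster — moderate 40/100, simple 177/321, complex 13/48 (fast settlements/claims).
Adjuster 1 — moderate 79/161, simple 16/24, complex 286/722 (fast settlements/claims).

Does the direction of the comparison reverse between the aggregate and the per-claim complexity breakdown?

Yes

Moderate: the senior adjuster 40/100 = 40.0%, Adjuster 1 79/161 = 49.1% → Adjuster 1
Simple: the senior adjuster 177/321 = 55.1%, Adjuster 1 16/24 = 66.7% → Adjuster 1
Complex: the senior adjuster 13/48 = 27.1%, Adjuster 1 286/722 = 39.6% → Adjuster 1
Overall: the senior adjuster 230/469 = 49.0%, Adjuster 1 381/907 = 42.0% → the senior adjuster
Adjuster 1 wins each claim group but the senior adjuster wins overall — the comparison reverses. Adjuster 1's claims skew toward complex, which has a lower base rate.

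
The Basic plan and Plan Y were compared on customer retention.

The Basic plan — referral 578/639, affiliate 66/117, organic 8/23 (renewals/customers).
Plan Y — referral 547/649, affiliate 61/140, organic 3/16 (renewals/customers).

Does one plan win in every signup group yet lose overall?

No

Referral: the Basic plan 578/639 = 90.5%, Plan Y 547/649 = 84.3% → the Basic plan
Affiliate: the Basic plan 66/117 = 56.4%, Plan Y 61/140 = 43.6% → the Basic plan
Organic: the Basic plan 8/23 = 34.8%, Plan Y 3/16 = 18.8% → the Basic plan
Overall: the Basic plan 652/779 = 83.7%, Plan Y 611/805 = 75.9% → the Basic plan
The Basic plan wins overall and in every signup group — no reversal.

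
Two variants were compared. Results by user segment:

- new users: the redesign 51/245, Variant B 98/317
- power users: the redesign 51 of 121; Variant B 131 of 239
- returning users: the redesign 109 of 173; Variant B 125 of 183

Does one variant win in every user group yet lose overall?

New users: the redesign 51/245 = 20.8%, Variant B 98/317 = 30.9% → Variant B
Power users: the redesign 51/121 = 42.1%, Variant B 131/239 = 54.8% → Variant B
Returning users: the redesign 109/173 = 63.0%, Variant B 125/183 = 68.3% → Variant B
Overall: the redesign 211/539 = 39.1%, Variant B 354/739 = 47.9% → Variant B
Variant B wins overall and in every user group — no reversal.

No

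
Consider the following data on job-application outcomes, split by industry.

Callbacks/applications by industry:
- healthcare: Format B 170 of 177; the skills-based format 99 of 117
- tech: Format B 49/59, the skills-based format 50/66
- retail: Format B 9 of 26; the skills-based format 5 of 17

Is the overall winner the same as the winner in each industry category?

Yes

Healthcare: Format B 170/177 = 96.0%, the skills-based format 99/117 = 84.6% → Format B
Tech: Format B 49/59 = 83.1%, the skills-based format 50/66 = 75.8% → Format B
Retail: Format B 9/26 = 34.6%, the skills-based format 5/17 = 29.4% → Format B
Overall: Format B 228/262 = 87.0%, the skills-based format 154/200 = 77.0% → Format B
Format B wins overall and in every industry group — no reversal.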